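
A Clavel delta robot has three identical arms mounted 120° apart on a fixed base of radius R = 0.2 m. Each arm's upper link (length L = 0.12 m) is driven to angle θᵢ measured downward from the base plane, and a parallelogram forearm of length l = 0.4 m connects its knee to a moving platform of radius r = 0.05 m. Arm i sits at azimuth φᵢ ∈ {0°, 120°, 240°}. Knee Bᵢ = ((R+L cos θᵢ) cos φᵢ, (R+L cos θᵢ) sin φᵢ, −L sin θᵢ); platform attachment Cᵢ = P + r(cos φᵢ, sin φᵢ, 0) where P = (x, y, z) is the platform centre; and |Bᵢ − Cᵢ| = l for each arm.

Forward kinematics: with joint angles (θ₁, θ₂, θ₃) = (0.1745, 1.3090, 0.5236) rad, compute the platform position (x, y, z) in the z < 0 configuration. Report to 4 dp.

(0.0936, -0.0928, -0.3685)

S1 = (0.2682·cos0.0°, 0.2682·sin0.0°, -0.0208) = (0.2682, 0.0000, -0.0208)
φ2=120.0°: virtual centre (-0.0905, 0.1568, -0.1159), radius l
arm 3 at φ=240.0°: e+L cos θ3 = 0.2539;  S3 = (-0.1270, -0.2199, -0.0600)
eliminate P² terms by subtracting sphere 1 from 2 and 3
linear system: -0.7174x+0.3136y = -0.0261−-0.1902z; -0.7903x+-0.4398y = -0.0043−-0.0783z
det = 0.5634;  x = 0.0228+-0.1921z,  y = -0.0312+0.1670z
into |P−S₁|² = l²: 1.0648z² + 0.1255z + -0.0984 = 0;  Δ = 0.4347;  z = -0.3685 or 0.2507 → z<0 root = -0.3685
x = 0.0936, y = -0.0928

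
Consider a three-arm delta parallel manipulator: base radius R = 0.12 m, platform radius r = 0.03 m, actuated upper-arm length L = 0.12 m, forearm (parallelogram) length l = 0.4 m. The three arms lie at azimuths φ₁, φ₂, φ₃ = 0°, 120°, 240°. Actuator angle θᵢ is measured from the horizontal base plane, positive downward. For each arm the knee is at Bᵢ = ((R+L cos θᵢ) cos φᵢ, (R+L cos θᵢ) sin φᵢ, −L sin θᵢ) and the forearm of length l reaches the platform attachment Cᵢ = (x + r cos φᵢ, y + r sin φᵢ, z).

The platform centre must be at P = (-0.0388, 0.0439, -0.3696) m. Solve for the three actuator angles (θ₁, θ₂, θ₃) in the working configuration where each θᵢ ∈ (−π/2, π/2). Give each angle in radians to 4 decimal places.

arm 1 (φ=0.0°): x'=-0.0388, y'=0.0439
  e−x'=0.1288;  (l²−L²−(e−x')²−y'²−z²)/2L = -0.0397
  √(A²+B²)=0.3914;  θ1 = -1.2355+1.6723 ≈ 0.4369
arm 2 (φ=120.0°): x'=0.0574, y'=0.0117
  A cos θ + B sin θ = C:  0.0326·cos θ + -0.3696·sin θ = 0.0325
  θ2 = atan2(B,A) + arccos(C/0.3710) = 0.0002
rotate P by −φ3: (-0.0186, -0.0556, -0.3696)
  A=0.1086, B=-0.3696, C=(l²−L²−A²−y'²−z²)/(2L)=-0.0245
  √(A²+B²)=0.3852;  θ3 = -1.2850+1.6345 ≈ 0.3496

θ₁ = 0.4369, θ₂ = 0.0002, θ₃ = 0.3496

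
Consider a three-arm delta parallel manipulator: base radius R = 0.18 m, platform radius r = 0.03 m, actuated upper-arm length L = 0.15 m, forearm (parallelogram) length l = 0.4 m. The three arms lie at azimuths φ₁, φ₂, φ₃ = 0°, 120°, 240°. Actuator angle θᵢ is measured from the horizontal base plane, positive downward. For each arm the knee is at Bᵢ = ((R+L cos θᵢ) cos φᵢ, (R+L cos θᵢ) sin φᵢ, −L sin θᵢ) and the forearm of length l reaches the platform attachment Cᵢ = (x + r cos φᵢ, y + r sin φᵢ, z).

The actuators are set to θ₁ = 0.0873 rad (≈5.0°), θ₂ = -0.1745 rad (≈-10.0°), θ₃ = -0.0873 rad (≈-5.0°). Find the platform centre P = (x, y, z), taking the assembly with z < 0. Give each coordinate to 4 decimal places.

(-0.0183, 0.0060, -0.2559)

φ1=0.0°: virtual centre (0.2994, 0.0000, -0.0131), radius l
φ2=120.0°: virtual centre (-0.1489, 0.2578, 0.0260), radius l
arm 3 at φ=240.0°: ρ3 = 0.2994;  O3 = (-0.1497, -0.2593, 0.0131)
eliminate P² terms by subtracting sphere 1 from 2 and 3
linear system: -0.8966x+0.5157y = -0.0005−0.0782z; -0.8983x+-0.5186y = 0.0000−0.0523z
det = 0.9282;  x = 0.0003+0.0728z,  y = -0.0005+-0.0252z
into |P−O₁|² = l²: 1.0059z² + -0.0174z + -0.0703 = 0;  Δ = 0.2833;  z = -0.2559 or 0.2732 → z<0 root = -0.2559
x = -0.0183, y = 0.0060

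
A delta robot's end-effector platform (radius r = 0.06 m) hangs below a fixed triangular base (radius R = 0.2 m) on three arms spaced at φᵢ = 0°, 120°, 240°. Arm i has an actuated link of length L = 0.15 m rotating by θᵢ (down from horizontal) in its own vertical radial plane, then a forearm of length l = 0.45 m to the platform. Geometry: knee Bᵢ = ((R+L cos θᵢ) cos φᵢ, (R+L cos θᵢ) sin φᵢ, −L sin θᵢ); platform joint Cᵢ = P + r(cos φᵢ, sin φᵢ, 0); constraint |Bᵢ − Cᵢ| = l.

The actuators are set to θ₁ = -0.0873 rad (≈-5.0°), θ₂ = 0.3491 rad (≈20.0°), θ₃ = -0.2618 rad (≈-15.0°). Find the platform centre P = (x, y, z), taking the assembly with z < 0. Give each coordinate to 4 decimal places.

(0.0176, -0.0637, -0.3398)

arm 1 at φ=0.0°: ρ1 = 0.2894;  S1 = (0.2894, 0.0000, 0.0131)
φ2=120.0°: virtual centre (-0.1405, 0.2433, -0.0513), radius l
φ3=240.0°: virtual centre (-0.1424, -0.2467, 0.0388), radius l
|S₂|²−|S₁|² = -0.0024;  |S₃|²−|S₁|² = -0.0013
linear system: -0.8598x+0.4866y = -0.0024−-0.1288z; -0.8637x+-0.4934y = -0.0013−0.0515z
det = 0.8446;  x = 0.0021+-0.0456z,  y = -0.0011+0.1841z
sphere 1 gives Az²+Bz+C=0 with A=1.0360, B=-0.0004, C=-0.1198;  B²−4AC=0.4964;  roots -0.3398, 0.3402;  negative root z = -0.3398
x = 0.0176, y = -0.0637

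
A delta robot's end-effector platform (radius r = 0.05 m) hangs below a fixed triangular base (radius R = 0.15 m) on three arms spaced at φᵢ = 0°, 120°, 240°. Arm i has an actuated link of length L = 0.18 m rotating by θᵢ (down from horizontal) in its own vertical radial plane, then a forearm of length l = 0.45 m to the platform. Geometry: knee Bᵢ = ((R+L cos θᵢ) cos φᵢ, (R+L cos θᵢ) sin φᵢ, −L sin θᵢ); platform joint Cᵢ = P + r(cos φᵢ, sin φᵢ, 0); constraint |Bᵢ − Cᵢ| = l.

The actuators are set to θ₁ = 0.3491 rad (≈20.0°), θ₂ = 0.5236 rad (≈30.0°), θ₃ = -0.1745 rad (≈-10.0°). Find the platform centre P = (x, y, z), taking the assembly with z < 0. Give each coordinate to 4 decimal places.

(-0.0276, -0.1046, -0.3833)

arm 1 at φ=0.0°: e+L cos θ1 = 0.2691;  centre 1 = (0.2691, 0.0000, -0.0616)
centre 2 = (0.2559·cos120.0°, 0.2559·sin120.0°, -0.0900) = (-0.1279, 0.2216, -0.0900)
centre 3 = (0.2773·cos240.0°, 0.2773·sin240.0°, 0.0313) = (-0.1386, -0.2401, 0.0313)
eliminate P² terms by subtracting sphere 1 from 2 and 3
[-0.7942 0.4432 -0.0569]·P = -0.0027;  [-0.8156 -0.4802 0.1856]·P = 0.0016
Cramer: x(z) = 0.0007+0.0740z;  y(z) = -0.0046+0.2609z
sphere 1 gives Az²+Bz+C=0 with A=1.0735, B=0.0810, C=-0.1267;  B²−4AC=0.5504;  roots -0.3833, 0.3078;  negative root z = -0.3833
x = -0.0276, y = -0.1046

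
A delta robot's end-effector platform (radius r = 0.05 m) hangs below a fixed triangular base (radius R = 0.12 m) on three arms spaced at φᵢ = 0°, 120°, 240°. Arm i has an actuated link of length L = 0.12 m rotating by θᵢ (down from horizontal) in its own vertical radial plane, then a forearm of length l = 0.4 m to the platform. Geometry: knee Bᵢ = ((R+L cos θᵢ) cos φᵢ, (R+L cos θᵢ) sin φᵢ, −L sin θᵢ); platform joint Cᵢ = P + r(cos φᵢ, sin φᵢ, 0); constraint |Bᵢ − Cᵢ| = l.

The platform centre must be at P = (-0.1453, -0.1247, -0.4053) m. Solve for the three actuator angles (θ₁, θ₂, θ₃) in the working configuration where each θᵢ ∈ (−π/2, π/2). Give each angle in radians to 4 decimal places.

arm 1 (φ=0.0°): x'=-0.1453, y'=-0.1247
  A=0.2153, B=-0.4053, C=(l²−L²−A²−y'²−z²)/(2L)=-0.3357
  θ1 = atan2(B,A) + arccos(C/0.4589) = 1.3088
rotate P by −φ2: (-0.0353, 0.1882, -0.4053)
  e−x'=0.1053;  (l²−L²−(e−x')²−y'²−z²)/2L = -0.2716
  θ2 = atan2(B,A) + arccos(C/0.4188) = 0.9599
arm 3 (φ=240.0°): x'=0.1806, y'=-0.0635
  A cos θ + B sin θ = C:  -0.1106·cos θ + -0.4053·sin θ = -0.1456
  θ3 = atan2(B,A) + arccos(C/0.4201) = 0.0874

θ₁ = 1.3088, θ₂ = 0.9599, θ₃ = 0.0874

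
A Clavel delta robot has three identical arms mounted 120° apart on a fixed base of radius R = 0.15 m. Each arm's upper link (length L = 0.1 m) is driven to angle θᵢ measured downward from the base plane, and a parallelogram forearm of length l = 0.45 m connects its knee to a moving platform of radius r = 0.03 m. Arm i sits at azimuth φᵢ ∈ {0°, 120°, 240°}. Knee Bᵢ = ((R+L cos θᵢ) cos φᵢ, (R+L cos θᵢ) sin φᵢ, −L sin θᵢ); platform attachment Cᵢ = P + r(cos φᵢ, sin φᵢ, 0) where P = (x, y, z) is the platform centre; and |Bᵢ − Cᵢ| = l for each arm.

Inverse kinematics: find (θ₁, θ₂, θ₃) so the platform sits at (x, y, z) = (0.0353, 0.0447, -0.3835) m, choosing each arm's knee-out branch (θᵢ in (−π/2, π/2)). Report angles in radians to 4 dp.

θ₁ = -0.2624, θ₂ = -0.1750, θ₃ = 0.2613

φ1=0.0° → target in arm frame (0.0353, 0.0447)
  A cos θ + B sin θ = C:  0.0847·cos θ + -0.3835·sin θ = 0.1813
  θ1 = atan2(B,A) + arccos(C/0.3927) = -0.2624
rotate P by −φ2: (0.0211, -0.0529, -0.3835)
  e−x'=0.0989;  (l²−L²−(e−x')²−y'²−z²)/2L = 0.1642
  γ=atan2(-0.3835,0.0989)=-1.3183;  ψ=arccos(0.4146)=1.1433;  θ2=γ+ψ≈-0.1750
φ3=240.0° → target in arm frame (-0.0564, 0.0082)
  A cos θ + B sin θ = C:  0.1764·cos θ + -0.3835·sin θ = 0.0713
  γ=atan2(-0.3835,0.1764)=-1.1398;  ψ=arccos(0.1689)=1.4011;  θ3=γ+ψ≈0.2613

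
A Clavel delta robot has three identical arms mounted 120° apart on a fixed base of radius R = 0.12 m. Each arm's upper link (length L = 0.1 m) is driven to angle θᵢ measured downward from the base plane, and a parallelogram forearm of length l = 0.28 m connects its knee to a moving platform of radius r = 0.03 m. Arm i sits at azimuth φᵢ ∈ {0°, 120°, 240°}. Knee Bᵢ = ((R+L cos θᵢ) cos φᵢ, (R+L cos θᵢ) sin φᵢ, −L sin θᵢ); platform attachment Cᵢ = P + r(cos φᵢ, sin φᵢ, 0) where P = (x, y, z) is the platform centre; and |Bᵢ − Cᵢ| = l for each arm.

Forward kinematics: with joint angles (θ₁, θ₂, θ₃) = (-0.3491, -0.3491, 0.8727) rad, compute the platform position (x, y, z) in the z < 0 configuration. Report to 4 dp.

(0.0495, 0.0858, -0.1959)

φ1=0.0°: virtual centre (0.1840, 0.0000, 0.0342), radius l
φ2=120.0°: virtual centre (-0.0920, 0.1593, 0.0342), radius l
φ3=240.0°: virtual centre (-0.0771, -0.1336, -0.0766), radius l
subtract pairs → two planes through P
[-0.5519 0.3186 0.0000]·P = 0.0000;  [-0.5222 -0.2672 -0.2216]·P = -0.0053
det = 0.3139;  x = 0.0054+-0.2250z,  y = 0.0094+-0.3897z
into |P−centre ₁|² = l²: 1.2025z² + 0.0046z + -0.0453 = 0;  Δ = 0.2177;  z = -0.1959 or 0.1921 → z<0 root = -0.1959
x = 0.0495, y = 0.0858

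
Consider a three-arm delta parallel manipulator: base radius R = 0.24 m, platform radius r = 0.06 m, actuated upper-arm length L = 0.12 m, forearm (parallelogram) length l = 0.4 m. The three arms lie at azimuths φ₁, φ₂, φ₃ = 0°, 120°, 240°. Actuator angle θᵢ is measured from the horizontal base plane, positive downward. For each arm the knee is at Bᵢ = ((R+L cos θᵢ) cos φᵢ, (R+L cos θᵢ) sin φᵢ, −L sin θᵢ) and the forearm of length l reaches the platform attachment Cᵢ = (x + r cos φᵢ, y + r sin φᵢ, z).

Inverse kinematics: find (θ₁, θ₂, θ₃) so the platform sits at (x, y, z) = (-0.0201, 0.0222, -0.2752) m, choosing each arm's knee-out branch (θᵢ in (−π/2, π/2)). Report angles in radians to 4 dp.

rotate P by −φ1: (-0.0201, 0.0222, -0.2752)
  A=0.2001, B=-0.2752, C=(l²−L²−A²−y'²−z²)/(2L)=0.1222
  γ=atan2(-0.2752,0.2001)=-0.9421;  ψ=arccos(0.3592)=1.2034;  θ1=γ+ψ≈0.2613
rotate P by −φ2: (0.0293, 0.0063, -0.2752)
  A cos θ + B sin θ = C:  0.1507·cos θ + -0.2752·sin θ = 0.1963
  √(A²+B²)=0.3138;  θ2 = -1.0697+0.8950 ≈ -0.1748
rotate P by −φ3: (-0.0092, -0.0285, -0.2752)
  e−x'=0.1892;  (l²−L²−(e−x')²−y'²−z²)/2L = 0.1386
  √(A²+B²)=0.3339;  θ3 = -0.9686+1.1428 ≈ 0.1742

θ₁ = 0.2613, θ₂ = -0.1748, θ₃ = 0.1742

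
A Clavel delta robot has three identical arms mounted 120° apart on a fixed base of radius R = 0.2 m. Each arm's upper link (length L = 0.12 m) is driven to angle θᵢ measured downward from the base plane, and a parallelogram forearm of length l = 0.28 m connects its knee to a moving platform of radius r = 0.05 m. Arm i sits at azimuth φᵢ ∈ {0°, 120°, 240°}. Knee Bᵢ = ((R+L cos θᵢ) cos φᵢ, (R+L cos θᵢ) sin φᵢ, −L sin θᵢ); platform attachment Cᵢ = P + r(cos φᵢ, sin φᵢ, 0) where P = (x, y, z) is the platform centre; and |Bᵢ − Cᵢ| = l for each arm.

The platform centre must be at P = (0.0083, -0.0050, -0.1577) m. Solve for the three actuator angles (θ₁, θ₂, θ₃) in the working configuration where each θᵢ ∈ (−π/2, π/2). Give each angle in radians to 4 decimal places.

θ₁ = 0.3488, θ₂ = 0.5240, θ₃ = 0.4364

arm 1 (φ=0.0°): x'=0.0083, y'=-0.0050
  A=0.1417, B=-0.1577, C=(l²−L²−A²−y'²−z²)/(2L)=0.0793
  θ1 = atan2(B,A) + arccos(C/0.2120) = 0.3488
arm 2 (φ=120.0°): x'=-0.0085, y'=-0.0047
  A=0.1585, B=-0.1577, C=(l²−L²−A²−y'²−z²)/(2L)=0.0583
  θ2 = atan2(B,A) + arccos(C/0.2236) = 0.5240
rotate P by −φ3: (0.0002, 0.0097, -0.1577)
  A=0.1498, B=-0.1577, C=(l²−L²−A²−y'²−z²)/(2L)=0.0691
  θ3 = atan2(B,A) + arccos(C/0.2175) = 0.4364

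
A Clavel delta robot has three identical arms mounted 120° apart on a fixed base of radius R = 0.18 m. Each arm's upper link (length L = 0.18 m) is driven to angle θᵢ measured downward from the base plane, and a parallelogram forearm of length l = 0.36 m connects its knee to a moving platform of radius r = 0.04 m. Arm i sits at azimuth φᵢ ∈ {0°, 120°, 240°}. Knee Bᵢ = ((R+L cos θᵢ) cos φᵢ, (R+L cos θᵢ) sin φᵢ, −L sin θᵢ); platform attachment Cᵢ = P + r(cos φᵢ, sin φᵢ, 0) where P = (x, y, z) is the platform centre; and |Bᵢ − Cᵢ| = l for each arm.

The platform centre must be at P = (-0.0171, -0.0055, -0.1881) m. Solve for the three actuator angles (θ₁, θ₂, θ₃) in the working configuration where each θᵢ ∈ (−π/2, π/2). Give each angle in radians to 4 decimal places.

arm 1 (φ=0.0°): x'=-0.0171, y'=-0.0055
  A cos θ + B sin θ = C:  0.1571·cos θ + -0.1881·sin θ = 0.1031
  θ1 = atan2(B,A) + arccos(C/0.2451) = 0.2617
φ2=120.0° → target in arm frame (0.0038, 0.0176)
  e−x'=0.1362;  (l²−L²−(e−x')²−y'²−z²)/2L = 0.1193
  γ=atan2(-0.1881,0.1362)=-0.9440;  ψ=arccos(0.5138)=1.0312;  θ2=γ+ψ≈0.0872
φ3=240.0° → target in arm frame (0.0133, -0.0121)
  A cos θ + B sin θ = C:  0.1267·cos θ + -0.1881·sin θ = 0.1267
  γ=atan2(-0.1881,0.1267)=-0.9781;  ψ=arccos(0.5588)=0.9778;  θ3=γ+ψ≈-0.0002

θ₁ = 0.2617, θ₂ = 0.0872, θ₃ = -0.0002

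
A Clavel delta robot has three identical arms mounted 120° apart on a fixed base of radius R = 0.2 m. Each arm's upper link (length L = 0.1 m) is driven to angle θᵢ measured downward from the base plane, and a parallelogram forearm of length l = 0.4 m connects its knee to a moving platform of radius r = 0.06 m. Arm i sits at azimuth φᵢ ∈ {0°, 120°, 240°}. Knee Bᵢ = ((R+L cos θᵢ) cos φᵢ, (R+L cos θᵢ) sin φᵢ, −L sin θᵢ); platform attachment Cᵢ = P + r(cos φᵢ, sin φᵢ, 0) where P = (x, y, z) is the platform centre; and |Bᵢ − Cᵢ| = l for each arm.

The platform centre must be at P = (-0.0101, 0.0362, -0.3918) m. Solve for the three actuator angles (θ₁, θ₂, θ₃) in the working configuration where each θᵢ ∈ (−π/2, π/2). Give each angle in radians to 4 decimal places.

θ₁ = 0.6978, θ₂ = 0.4362, θ₃ = 0.7853

φ1=0.0° → target in arm frame (-0.0101, 0.0362)
  e−x'=0.1501;  (l²−L²−(e−x')²−y'²−z²)/2L = -0.1367
  √(A²+B²)=0.4196;  θ1 = -1.2049+1.9028 ≈ 0.6978
φ2=120.0° → target in arm frame (0.0364, -0.0094)
  A cos θ + B sin θ = C:  0.1036·cos θ + -0.3918·sin θ = -0.0716
  √(A²+B²)=0.4053;  θ2 = -1.3123+1.7485 ≈ 0.4362
arm 3 (φ=240.0°): x'=-0.0263, y'=-0.0268
  A=0.1663, B=-0.3918, C=(l²−L²−A²−y'²−z²)/(2L)=-0.1594
  γ=atan2(-0.3918,0.1663)=-1.1694;  ψ=arccos(-0.3745)=1.9547;  θ3=γ+ψ≈0.7853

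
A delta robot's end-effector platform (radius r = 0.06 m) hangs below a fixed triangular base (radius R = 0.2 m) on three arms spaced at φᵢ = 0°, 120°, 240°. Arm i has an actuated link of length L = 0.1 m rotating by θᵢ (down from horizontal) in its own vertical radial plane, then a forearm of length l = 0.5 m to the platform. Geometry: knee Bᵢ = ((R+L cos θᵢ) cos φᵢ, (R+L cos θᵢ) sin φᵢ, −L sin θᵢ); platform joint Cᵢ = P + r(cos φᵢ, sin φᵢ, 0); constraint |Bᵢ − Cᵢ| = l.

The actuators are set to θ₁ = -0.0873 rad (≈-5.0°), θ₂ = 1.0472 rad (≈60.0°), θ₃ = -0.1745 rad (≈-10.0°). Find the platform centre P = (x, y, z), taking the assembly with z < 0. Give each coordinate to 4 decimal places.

(0.0741, -0.1464, -0.4398)

arm 1 at φ=0.0°: e+L cos θ1 = 0.2396;  centre 1 = (0.2396, 0.0000, 0.0087)
centre 2 = (0.1900·cos120.0°, 0.1900·sin120.0°, -0.0866) = (-0.0950, 0.1645, -0.0866)
φ3=240.0°: virtual centre (-0.1192, -0.2065, 0.0174), radius l
subtract pairs → two planes through P
plane₁₂: -0.6692x+0.3291y+-0.1906z = -0.0139
det = 0.5126;  x = 0.0114+-0.1425z,  y = -0.0190+0.2895z
sphere 1 gives Az²+Bz+C=0 with A=1.1041, B=0.0366, C=-0.1975;  B²−4AC=0.8735;  roots -0.4398, 0.4067;  negative root z = -0.4398
x = 0.0741, y = -0.1464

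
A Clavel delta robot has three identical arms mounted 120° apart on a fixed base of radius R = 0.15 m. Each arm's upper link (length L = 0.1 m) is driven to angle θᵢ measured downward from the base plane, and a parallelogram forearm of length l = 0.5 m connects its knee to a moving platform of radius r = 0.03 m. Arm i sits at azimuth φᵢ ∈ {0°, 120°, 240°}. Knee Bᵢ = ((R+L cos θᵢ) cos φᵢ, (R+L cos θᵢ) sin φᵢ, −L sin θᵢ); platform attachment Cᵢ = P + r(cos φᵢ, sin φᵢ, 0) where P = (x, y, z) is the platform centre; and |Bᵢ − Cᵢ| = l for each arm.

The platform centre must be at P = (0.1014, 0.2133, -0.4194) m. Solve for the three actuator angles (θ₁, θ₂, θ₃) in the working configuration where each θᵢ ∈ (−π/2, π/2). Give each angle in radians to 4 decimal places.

θ₁ = -0.1749, θ₂ = -0.3495, θ₃ = 1.3085

arm 1 (φ=0.0°): x'=0.1014, y'=0.2133
  e−x'=0.0186;  (l²−L²−(e−x')²−y'²−z²)/2L = 0.0913
  √(A²+B²)=0.4198;  θ1 = -1.5265+1.3516 ≈ -0.1749
φ2=120.0° → target in arm frame (0.1340, -0.1945)
  A cos θ + B sin θ = C:  -0.0140·cos θ + -0.4194·sin θ = 0.1305
  γ=atan2(-0.4194,-0.0140)=-1.6042;  ψ=arccos(0.3109)=1.2547;  θ2=γ+ψ≈-0.3495
rotate P by −φ3: (-0.2354, -0.0188, -0.4194)
  e−x'=0.3554;  (l²−L²−(e−x')²−y'²−z²)/2L = -0.3129
  √(A²+B²)=0.5497;  θ3 = -0.8678+2.1763 ≈ 1.3085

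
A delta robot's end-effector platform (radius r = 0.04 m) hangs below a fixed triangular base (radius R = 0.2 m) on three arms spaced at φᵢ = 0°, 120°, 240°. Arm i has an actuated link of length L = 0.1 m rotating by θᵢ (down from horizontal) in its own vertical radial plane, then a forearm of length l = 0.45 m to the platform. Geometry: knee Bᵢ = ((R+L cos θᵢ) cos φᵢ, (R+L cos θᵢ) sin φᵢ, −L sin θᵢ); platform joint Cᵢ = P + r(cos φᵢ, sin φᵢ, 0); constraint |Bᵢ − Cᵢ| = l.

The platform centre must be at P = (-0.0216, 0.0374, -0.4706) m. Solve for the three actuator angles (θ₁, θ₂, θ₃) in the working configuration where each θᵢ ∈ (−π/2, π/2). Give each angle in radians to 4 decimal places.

arm 1 (φ=0.0°): x'=-0.0216, y'=0.0374
  A cos θ + B sin θ = C:  0.1816·cos θ + -0.4706·sin θ = -0.3167
  √(A²+B²)=0.5044;  θ1 = -1.2025+2.2496 ≈ 1.0471
rotate P by −φ2: (0.0432, 0.0000, -0.4706)
  A cos θ + B sin θ = C:  0.1168·cos θ + -0.4706·sin θ = -0.2130
  √(A²+B²)=0.4849;  θ2 = -1.3275+2.0257 ≈ 0.6982
rotate P by −φ3: (-0.0216, -0.0374, -0.4706)
  A=0.1816, B=-0.4706, C=(l²−L²−A²−y'²−z²)/(2L)=-0.3167
  γ=atan2(-0.4706,0.1816)=-1.2025;  ψ=arccos(-0.6278)=2.2496;  θ3=γ+ψ≈1.0470

θ₁ = 1.0471, θ₂ = 0.6982, θ₃ = 1.0470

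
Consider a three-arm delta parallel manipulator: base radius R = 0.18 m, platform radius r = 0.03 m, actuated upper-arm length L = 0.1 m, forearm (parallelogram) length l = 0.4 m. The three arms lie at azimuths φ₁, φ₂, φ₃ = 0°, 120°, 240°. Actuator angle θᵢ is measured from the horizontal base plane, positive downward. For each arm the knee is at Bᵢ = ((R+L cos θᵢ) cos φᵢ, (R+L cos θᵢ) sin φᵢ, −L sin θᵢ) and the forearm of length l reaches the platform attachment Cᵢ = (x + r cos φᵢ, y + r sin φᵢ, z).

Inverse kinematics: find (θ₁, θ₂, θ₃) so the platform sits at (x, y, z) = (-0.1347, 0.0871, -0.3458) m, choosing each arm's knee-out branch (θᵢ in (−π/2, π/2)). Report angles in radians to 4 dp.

φ1=0.0° → target in arm frame (-0.1347, 0.0871)
  e−x'=0.2847;  (l²−L²−(e−x')²−y'²−z²)/2L = -0.2911
  √(A²+B²)=0.4479;  θ1 = -0.8820+2.2782 ≈ 1.3962
φ2=120.0° → target in arm frame (0.1428, 0.0731)
  e−x'=0.0072;  (l²−L²−(e−x')²−y'²−z²)/2L = 0.1251
  γ=atan2(-0.3458,0.0072)=-1.5499;  ψ=arccos(0.3618)=1.2006;  θ2=γ+ψ≈-0.3493
φ3=240.0° → target in arm frame (-0.0081, -0.1602)
  e−x'=0.1581;  (l²−L²−(e−x')²−y'²−z²)/2L = -0.1012
  γ=atan2(-0.3458,0.1581)=-1.1420;  ψ=arccos(-0.2661)=1.8401;  θ3=γ+ψ≈0.6981

θ₁ = 1.3962, θ₂ = -0.3493, θ₃ = 0.6981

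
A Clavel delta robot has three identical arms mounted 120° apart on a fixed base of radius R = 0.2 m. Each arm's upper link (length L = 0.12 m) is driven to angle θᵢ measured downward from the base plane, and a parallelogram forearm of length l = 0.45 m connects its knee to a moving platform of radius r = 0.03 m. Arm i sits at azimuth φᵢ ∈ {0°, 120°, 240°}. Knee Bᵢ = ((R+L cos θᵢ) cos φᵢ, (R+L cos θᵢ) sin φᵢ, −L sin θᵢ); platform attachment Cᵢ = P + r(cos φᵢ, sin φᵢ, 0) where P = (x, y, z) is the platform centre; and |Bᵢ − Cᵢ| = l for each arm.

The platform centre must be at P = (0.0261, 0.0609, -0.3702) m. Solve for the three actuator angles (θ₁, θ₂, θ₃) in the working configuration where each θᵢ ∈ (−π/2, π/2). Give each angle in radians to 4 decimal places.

θ₁ = 0.0875, θ₂ = 0.0002, θ₃ = 0.6109

rotate P by −φ1: (0.0261, 0.0609, -0.3702)
  A cos θ + B sin θ = C:  0.1439·cos θ + -0.3702·sin θ = 0.1110
  γ=atan2(-0.3702,0.1439)=-1.2001;  ψ=arccos(0.2794)=1.2876;  θ1=γ+ψ≈0.0875
arm 2 (φ=120.0°): x'=0.0397, y'=-0.0531
  A=0.1303, B=-0.3702, C=(l²−L²−A²−y'²−z²)/(2L)=0.1302
  √(A²+B²)=0.3925;  θ2 = -1.2323+1.2325 ≈ 0.0002
φ3=240.0° → target in arm frame (-0.0658, -0.0078)
  e−x'=0.2358;  (l²−L²−(e−x')²−y'²−z²)/2L = -0.0192
  √(A²+B²)=0.4389;  θ3 = -1.0037+1.6145 ≈ 0.6109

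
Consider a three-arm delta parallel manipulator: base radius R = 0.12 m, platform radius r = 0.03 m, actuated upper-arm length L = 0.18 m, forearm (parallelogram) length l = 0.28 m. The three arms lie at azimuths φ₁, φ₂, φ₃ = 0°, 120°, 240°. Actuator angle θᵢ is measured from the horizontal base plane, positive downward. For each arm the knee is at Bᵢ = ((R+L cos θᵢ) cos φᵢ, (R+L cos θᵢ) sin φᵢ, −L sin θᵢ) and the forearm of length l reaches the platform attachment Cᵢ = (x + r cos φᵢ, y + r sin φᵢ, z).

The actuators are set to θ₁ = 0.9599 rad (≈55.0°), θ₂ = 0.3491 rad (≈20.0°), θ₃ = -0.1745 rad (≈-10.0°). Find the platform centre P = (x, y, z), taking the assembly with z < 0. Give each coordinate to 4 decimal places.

(-0.0844, -0.0336, -0.1606)

φ1=0.0°: virtual centre (0.1932, 0.0000, -0.1474), radius l
centre 2 = (0.2591·cos120.0°, 0.2591·sin120.0°, -0.0616) = (-0.1296, 0.2244, -0.0616)
φ3=240.0°: virtual centre (-0.1336, -0.2315, 0.0313), radius l
eliminate P² terms by subtracting sphere 1 from 2 and 3
plane₁₂: -0.6456x+0.4488y+0.1717z = 0.0119
det = 0.5923;  x = -0.0194+0.4051z,  y = -0.0014+0.2000z
sphere 1 gives Az²+Bz+C=0 with A=1.2041, B=0.1221, C=-0.0115;  B²−4AC=0.0701;  roots -0.1606, 0.0592;  negative root z = -0.1606
x = -0.0844, y = -0.0336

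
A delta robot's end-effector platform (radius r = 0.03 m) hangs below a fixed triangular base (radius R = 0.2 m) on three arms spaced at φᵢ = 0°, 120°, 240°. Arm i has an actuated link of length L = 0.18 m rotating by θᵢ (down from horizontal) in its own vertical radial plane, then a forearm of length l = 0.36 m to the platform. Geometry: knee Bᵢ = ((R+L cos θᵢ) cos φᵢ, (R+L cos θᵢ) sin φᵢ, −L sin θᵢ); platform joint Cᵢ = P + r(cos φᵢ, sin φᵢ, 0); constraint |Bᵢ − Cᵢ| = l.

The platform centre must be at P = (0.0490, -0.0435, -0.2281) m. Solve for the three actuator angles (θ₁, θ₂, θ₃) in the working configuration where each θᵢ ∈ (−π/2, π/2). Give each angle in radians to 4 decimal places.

θ₁ = 0.1746, θ₂ = 0.8725, θ₃ = 0.4364

arm 1 (φ=0.0°): x'=0.0490, y'=-0.0435
  e−x'=0.1210;  (l²−L²−(e−x')²−y'²−z²)/2L = 0.0795
  √(A²+B²)=0.2582;  θ1 = -1.0831+1.2576 ≈ 0.1746
arm 2 (φ=120.0°): x'=-0.0622, y'=-0.0207
  e−x'=0.2322;  (l²−L²−(e−x')²−y'²−z²)/2L = -0.0254
  θ2 = atan2(B,A) + arccos(C/0.3255) = 0.8725
rotate P by −φ3: (0.0132, 0.0642, -0.2281)
  A=0.1568, B=-0.2281, C=(l²−L²−A²−y'²−z²)/(2L)=0.0457
  √(A²+B²)=0.2768;  θ3 = -0.9685+1.4049 ≈ 0.4364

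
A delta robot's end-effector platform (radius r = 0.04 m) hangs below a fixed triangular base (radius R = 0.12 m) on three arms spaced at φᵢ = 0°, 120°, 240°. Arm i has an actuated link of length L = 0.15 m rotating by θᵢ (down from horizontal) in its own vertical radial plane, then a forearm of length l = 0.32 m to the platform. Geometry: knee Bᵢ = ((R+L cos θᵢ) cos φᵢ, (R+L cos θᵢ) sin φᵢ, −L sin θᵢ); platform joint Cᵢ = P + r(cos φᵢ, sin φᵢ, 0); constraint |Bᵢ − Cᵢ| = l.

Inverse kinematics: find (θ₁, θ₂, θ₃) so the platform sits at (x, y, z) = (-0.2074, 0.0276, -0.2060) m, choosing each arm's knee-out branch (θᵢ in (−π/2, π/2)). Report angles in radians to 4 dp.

arm 1 (φ=0.0°): x'=-0.2074, y'=0.0276
  A cos θ + B sin θ = C:  0.2874·cos θ + -0.2060·sin θ = -0.1530
  √(A²+B²)=0.3536;  θ1 = -0.6219+2.0182 ≈ 1.3963
φ2=120.0° → target in arm frame (0.1276, 0.1658)
  A=-0.0476, B=-0.2060, C=(l²−L²−A²−y'²−z²)/(2L)=0.0257
  γ=atan2(-0.2060,-0.0476)=-1.7979;  ψ=arccos(0.1215)=1.4490;  θ2=γ+ψ≈-0.3489
φ3=240.0° → target in arm frame (0.0798, -0.1934)
  A cos θ + B sin θ = C:  0.0002·cos θ + -0.2060·sin θ = 0.0002
  γ=atan2(-0.2060,0.0002)=-1.5698;  ψ=arccos(0.0009)=1.5699;  θ3=γ+ψ≈0.0001

θ₁ = 1.3963, θ₂ = -0.3489, θ₃ = 0.0001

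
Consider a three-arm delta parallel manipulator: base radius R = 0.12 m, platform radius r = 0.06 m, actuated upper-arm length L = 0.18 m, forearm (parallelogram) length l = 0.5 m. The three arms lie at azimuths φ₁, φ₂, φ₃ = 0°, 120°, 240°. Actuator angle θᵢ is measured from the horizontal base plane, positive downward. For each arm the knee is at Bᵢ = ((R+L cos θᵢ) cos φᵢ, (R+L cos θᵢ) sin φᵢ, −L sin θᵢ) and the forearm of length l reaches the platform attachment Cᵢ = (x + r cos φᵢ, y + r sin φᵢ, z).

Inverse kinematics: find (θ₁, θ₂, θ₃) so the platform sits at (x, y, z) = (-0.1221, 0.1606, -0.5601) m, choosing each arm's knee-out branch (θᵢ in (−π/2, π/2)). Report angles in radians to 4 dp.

θ₁ = 1.1346, θ₂ = 0.3492, θ₃ = 1.0472

rotate P by −φ1: (-0.1221, 0.1606, -0.5601)
  e−x'=0.1821;  (l²−L²−(e−x')²−y'²−z²)/2L = -0.4307
  θ1 = atan2(B,A) + arccos(C/0.5890) = 1.1346
rotate P by −φ2: (0.2001, 0.0254, -0.5601)
  A cos θ + B sin θ = C:  -0.1401·cos θ + -0.5601·sin θ = -0.3233
  √(A²+B²)=0.5774;  θ2 = -1.8160+2.1652 ≈ 0.3492
arm 3 (φ=240.0°): x'=-0.0780, y'=-0.1860
  A=0.1380, B=-0.5601, C=(l²−L²−A²−y'²−z²)/(2L)=-0.4160
  γ=atan2(-0.5601,0.1380)=-1.3292;  ψ=arccos(-0.7212)=2.3764;  θ3=γ+ψ≈1.0472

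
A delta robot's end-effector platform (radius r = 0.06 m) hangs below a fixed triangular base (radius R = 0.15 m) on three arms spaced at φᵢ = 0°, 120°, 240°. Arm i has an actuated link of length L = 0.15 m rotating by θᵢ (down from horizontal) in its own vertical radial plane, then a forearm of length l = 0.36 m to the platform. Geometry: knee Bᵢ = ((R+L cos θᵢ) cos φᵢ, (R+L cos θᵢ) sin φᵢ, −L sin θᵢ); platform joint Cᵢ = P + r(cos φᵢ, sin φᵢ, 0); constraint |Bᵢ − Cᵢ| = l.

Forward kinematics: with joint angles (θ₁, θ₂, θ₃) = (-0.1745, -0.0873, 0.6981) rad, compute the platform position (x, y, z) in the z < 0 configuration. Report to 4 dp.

arm 1 at φ=0.0°: ρ1 = 0.2377;  O1 = (0.2377, 0.0000, 0.0260)
O2 = (0.2394·cos120.0°, 0.2394·sin120.0°, 0.0131) = (-0.1197, 0.2074, 0.0131)
arm 3 at φ=240.0°: ρ3 = 0.2049;  O3 = (-0.1025, -0.1775, -0.0964)
|O₂|²−|O₁|² = 0.0003;  |O₃|²−|O₁|² = -0.0059
[-0.7149 0.4147 -0.0259]·P = 0.0003;  [-0.6804 -0.3549 -0.2449]·P = -0.0059
Cramer: x(z) = 0.0044-0.2067z;  y(z) = 0.0083-0.2938z
into |P−O₁|² = l²: 1.1291z² + 0.0395z + -0.0744 = 0;  Δ = 0.3376;  z = -0.2748 or 0.2398 → z<0 root = -0.2748
x = 0.0612, y = 0.0890

(0.0612, 0.0890, -0.2748)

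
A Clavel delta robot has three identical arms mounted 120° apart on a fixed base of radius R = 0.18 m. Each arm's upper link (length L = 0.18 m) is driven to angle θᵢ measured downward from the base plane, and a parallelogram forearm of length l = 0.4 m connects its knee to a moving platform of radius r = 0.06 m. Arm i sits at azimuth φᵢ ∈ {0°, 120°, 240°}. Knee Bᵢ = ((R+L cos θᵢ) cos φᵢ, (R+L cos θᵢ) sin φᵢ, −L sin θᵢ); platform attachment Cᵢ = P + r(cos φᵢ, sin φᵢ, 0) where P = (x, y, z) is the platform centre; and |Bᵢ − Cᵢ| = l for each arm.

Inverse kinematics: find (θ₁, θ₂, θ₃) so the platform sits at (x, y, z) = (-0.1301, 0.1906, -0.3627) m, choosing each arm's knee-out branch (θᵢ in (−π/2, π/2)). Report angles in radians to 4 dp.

arm 1 (φ=0.0°): x'=-0.1301, y'=0.1906
  e−x'=0.2501;  (l²−L²−(e−x')²−y'²−z²)/2L = -0.2856
  √(A²+B²)=0.4406;  θ1 = -0.9671+2.2762 ≈ 1.3091
arm 2 (φ=120.0°): x'=0.2301, y'=0.0174
  A=-0.1101, B=-0.3627, C=(l²−L²−A²−y'²−z²)/(2L)=-0.0455
  θ2 = atan2(B,A) + arccos(C/0.3790) = -0.1744
arm 3 (φ=240.0°): x'=-0.1000, y'=-0.2080
  e−x'=0.2200;  (l²−L²−(e−x')²−y'²−z²)/2L = -0.2656
  √(A²+B²)=0.4242;  θ3 = -1.0255+2.2473 ≈ 1.2217

θ₁ = 1.3091, θ₂ = -0.1744, θ₃ = 1.2217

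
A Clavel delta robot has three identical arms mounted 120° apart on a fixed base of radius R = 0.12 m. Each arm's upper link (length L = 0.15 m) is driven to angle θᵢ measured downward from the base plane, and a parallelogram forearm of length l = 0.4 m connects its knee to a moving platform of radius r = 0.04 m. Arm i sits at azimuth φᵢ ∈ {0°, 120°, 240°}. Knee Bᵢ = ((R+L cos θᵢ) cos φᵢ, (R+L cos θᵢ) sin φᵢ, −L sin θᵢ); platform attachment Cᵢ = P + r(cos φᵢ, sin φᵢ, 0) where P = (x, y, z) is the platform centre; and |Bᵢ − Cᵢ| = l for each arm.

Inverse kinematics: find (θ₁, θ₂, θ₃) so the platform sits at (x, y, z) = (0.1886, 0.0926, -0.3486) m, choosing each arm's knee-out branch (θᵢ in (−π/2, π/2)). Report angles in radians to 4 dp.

rotate P by −φ1: (0.1886, 0.0926, -0.3486)
  e−x'=-0.1086;  (l²−L²−(e−x')²−y'²−z²)/2L = -0.0146
  γ=atan2(-0.3486,-0.1086)=-1.8728;  ψ=arccos(-0.0401)=1.6109;  θ1=γ+ψ≈-0.2619
arm 2 (φ=120.0°): x'=-0.0141, y'=-0.2096
  A cos θ + B sin θ = C:  0.0941·cos θ + -0.3486·sin θ = -0.1227
  γ=atan2(-0.3486,0.0941)=-1.3071;  ψ=arccos(-0.3399)=1.9177;  θ2=γ+ψ≈0.6105
rotate P by −φ3: (-0.1745, 0.1170, -0.3486)
  A=0.2545, B=-0.3486, C=(l²−L²−A²−y'²−z²)/(2L)=-0.2083
  √(A²+B²)=0.4316;  θ3 = -0.9402+2.0744 ≈ 1.1342

θ₁ = -0.2619, θ₂ = 0.6105, θ₃ = 1.1342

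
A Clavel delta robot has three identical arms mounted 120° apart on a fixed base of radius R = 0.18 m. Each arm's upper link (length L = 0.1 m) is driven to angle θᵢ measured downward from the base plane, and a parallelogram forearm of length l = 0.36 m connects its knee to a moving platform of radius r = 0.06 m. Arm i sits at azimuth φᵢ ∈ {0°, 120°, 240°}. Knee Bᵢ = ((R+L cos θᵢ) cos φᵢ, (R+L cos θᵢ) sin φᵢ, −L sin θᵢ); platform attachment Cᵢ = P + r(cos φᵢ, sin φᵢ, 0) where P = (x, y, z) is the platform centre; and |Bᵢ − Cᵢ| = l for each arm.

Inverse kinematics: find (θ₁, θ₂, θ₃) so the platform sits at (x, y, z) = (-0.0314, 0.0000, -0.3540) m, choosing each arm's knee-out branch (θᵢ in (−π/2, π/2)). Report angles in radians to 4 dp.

θ₁ = 0.7852, θ₂ = 0.5236, θ₃ = 0.5236

φ1=0.0° → target in arm frame (-0.0314, 0.0000)
  A=0.1514, B=-0.3540, C=(l²−L²−A²−y'²−z²)/(2L)=-0.1432
  θ1 = atan2(B,A) + arccos(C/0.3850) = 0.7852
φ2=120.0° → target in arm frame (0.0157, 0.0272)
  e−x'=0.1043;  (l²−L²−(e−x')²−y'²−z²)/2L = -0.0867
  γ=atan2(-0.3540,0.1043)=-1.2843;  ψ=arccos(-0.2348)=1.8079;  θ2=γ+ψ≈0.5236
φ3=240.0° → target in arm frame (0.0157, -0.0272)
  A cos θ + B sin θ = C:  0.1043·cos θ + -0.3540·sin θ = -0.0867
  γ=atan2(-0.3540,0.1043)=-1.2843;  ψ=arccos(-0.2348)=1.8079;  θ3=γ+ψ≈0.5236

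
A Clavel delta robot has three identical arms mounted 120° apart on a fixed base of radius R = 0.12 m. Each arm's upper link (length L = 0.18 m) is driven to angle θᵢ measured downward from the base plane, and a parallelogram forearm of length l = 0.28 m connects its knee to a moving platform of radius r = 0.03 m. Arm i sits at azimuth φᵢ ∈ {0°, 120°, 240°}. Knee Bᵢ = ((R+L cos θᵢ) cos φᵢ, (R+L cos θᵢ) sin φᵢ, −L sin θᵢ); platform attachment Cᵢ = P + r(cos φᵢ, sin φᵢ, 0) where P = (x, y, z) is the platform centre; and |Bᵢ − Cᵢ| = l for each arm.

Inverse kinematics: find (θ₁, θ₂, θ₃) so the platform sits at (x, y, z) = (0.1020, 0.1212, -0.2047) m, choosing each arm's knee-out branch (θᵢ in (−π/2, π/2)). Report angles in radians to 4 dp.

arm 1 (φ=0.0°): x'=0.1020, y'=0.1212
  A cos θ + B sin θ = C:  -0.0120·cos θ + -0.2047·sin θ = -0.0298
  γ=atan2(-0.2047,-0.0120)=-1.6294;  ψ=arccos(-0.1454)=1.7167;  θ1=γ+ψ≈0.0874
φ2=120.0° → target in arm frame (0.0540, -0.1489)
  e−x'=0.0360;  (l²−L²−(e−x')²−y'²−z²)/2L = -0.0538
  √(A²+B²)=0.2078;  θ2 = -1.3965+1.8328 ≈ 0.4363
rotate P by −φ3: (-0.1560, 0.0277, -0.2047)
  e−x'=0.2460;  (l²−L²−(e−x')²−y'²−z²)/2L = -0.1588
  √(A²+B²)=0.3200;  θ3 = -0.6941+2.0901 ≈ 1.3960

θ₁ = 0.0874, θ₂ = 0.4363, θ₃ = 1.3960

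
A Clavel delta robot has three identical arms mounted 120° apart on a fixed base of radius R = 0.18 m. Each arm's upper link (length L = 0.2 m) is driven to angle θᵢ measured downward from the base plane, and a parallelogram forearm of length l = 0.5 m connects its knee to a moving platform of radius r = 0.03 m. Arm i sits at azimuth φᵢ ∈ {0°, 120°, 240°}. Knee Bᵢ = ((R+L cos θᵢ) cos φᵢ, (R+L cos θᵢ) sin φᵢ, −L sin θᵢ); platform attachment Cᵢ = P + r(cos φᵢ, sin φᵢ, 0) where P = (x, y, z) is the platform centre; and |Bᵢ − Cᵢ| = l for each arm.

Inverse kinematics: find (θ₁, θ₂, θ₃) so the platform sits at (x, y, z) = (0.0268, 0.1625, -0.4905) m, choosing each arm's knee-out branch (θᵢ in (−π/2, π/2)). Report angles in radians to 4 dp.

arm 1 (φ=0.0°): x'=0.0268, y'=0.1625
  A cos θ + B sin θ = C:  0.1232·cos θ + -0.4905·sin θ = -0.1804
  θ1 = atan2(B,A) + arccos(C/0.5057) = 0.6109
φ2=120.0° → target in arm frame (0.1273, -0.1045)
  A=0.0227, B=-0.4905, C=(l²−L²−A²−y'²−z²)/(2L)=-0.1050
  γ=atan2(-0.4905,0.0227)=-1.5246;  ψ=arccos(-0.2139)=1.7864;  θ2=γ+ψ≈0.2618
φ3=240.0° → target in arm frame (-0.1541, -0.0580)
  A cos θ + B sin θ = C:  0.3041·cos θ + -0.4905·sin θ = -0.3161
  √(A²+B²)=0.5771;  θ3 = -1.0158+2.1505 ≈ 1.1347

θ₁ = 0.6109, θ₂ = 0.2618, θ₃ = 1.1347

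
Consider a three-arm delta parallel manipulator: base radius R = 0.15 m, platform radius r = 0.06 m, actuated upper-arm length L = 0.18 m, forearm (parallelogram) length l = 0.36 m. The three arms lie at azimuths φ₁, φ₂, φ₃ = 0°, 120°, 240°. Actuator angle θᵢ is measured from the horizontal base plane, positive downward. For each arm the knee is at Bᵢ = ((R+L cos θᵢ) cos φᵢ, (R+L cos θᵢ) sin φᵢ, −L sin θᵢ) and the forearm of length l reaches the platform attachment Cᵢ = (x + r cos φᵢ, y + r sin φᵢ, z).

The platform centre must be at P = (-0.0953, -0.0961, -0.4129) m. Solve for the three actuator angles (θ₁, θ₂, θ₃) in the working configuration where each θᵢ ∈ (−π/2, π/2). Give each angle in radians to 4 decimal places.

φ1=0.0° → target in arm frame (-0.0953, -0.0961)
  A cos θ + B sin θ = C:  0.1853·cos θ + -0.4129·sin θ = -0.3246
  θ1 = atan2(B,A) + arccos(C/0.4526) = 1.2217
φ2=120.0° → target in arm frame (-0.0356, 0.1306)
  A cos θ + B sin θ = C:  0.1256·cos θ + -0.4129·sin θ = -0.2947
  √(A²+B²)=0.4316;  θ2 = -1.2756+2.3226 ≈ 1.0470
rotate P by −φ3: (0.1309, -0.0345, -0.4129)
  e−x'=-0.0409;  (l²−L²−(e−x')²−y'²−z²)/2L = -0.2115
  √(A²+B²)=0.4149;  θ3 = -1.6695+2.1057 ≈ 0.4363

θ₁ = 1.2217, θ₂ = 1.0470, θ₃ = 0.4363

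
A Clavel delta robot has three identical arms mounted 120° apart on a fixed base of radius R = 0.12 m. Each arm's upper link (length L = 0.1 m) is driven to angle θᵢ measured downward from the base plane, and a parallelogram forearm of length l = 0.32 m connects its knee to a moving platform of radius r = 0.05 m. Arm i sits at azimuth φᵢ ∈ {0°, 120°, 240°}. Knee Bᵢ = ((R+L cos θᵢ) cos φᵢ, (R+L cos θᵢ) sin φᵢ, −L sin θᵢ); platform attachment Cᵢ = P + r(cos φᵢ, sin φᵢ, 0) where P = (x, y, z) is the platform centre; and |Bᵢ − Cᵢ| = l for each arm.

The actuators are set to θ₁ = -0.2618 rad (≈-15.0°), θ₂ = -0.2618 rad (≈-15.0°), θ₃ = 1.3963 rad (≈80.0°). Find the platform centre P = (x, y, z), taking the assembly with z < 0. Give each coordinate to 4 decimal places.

(0.1014, 0.1756, -0.2336)

S1 = (0.1666·cos0.0°, 0.1666·sin0.0°, 0.0259) = (0.1666, 0.0000, 0.0259)
arm 2 at φ=120.0°: e+L cos θ2 = 0.1666;  S2 = (-0.0833, 0.1443, 0.0259)
φ3=240.0°: virtual centre (-0.0437, -0.0757, -0.0985), radius l
|S₂|²−|S₁|² = 0.0000;  |S₃|²−|S₁|² = -0.0111
linear system: -0.4998x+0.2885y = 0.0000−0.0000z; -0.4205x+-0.1513y = -0.0111−-0.2487z
Cramer: x(z) = 0.0162-0.3644z;  y(z) = 0.0281-0.6311z
into |P−S₁|² = l²: 1.5310z² + 0.0223z + -0.0783 = 0;  Δ = 0.4802;  z = -0.2336 or 0.2190 → z<0 root = -0.2336
x = 0.1014, y = 0.1756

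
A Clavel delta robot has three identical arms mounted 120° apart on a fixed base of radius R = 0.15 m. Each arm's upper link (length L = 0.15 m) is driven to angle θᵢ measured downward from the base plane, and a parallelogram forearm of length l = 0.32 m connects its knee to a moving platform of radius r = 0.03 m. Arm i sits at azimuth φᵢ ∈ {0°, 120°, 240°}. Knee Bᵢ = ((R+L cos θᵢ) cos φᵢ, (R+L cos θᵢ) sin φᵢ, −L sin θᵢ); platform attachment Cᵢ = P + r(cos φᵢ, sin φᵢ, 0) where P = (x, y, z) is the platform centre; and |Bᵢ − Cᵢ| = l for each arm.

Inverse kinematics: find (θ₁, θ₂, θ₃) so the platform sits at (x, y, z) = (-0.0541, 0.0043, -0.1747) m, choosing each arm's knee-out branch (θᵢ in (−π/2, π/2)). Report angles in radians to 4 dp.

θ₁ = 0.5233, θ₂ = -0.2618, θ₃ = -0.1739

arm 1 (φ=0.0°): x'=-0.0541, y'=0.0043
  e−x'=0.1741;  (l²−L²−(e−x')²−y'²−z²)/2L = 0.0635
  γ=atan2(-0.1747,0.1741)=-0.7871;  ψ=arccos(0.2575)=1.3104;  θ1=γ+ψ≈0.5233
arm 2 (φ=120.0°): x'=0.0308, y'=0.0447
  A cos θ + B sin θ = C:  0.0892·cos θ + -0.1747·sin θ = 0.1314
  √(A²+B²)=0.1962;  θ2 = -1.0986+0.8368 ≈ -0.2618
arm 3 (φ=240.0°): x'=0.0233, y'=-0.0490
  A=0.0967, B=-0.1747, C=(l²−L²−A²−y'²−z²)/(2L)=0.1254
  γ=atan2(-0.1747,0.0967)=-1.0654;  ψ=arccos(0.6283)=0.8915;  θ3=γ+ψ≈-0.1739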